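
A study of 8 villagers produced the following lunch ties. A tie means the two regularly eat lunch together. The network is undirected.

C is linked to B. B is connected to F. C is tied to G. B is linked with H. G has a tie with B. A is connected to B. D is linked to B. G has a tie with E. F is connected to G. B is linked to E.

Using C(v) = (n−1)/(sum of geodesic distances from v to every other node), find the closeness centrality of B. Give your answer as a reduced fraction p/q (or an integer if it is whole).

Distances from B: A:1, C:1, D:1, E:1, F:1, G:1, H:1. Sum = 7.
n = 8, so closeness = 7/7 = 1.

1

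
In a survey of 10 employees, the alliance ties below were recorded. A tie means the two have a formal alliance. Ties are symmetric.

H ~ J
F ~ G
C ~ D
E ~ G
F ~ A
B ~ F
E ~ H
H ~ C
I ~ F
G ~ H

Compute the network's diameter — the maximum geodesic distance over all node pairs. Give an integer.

Eccentricity of each node (its greatest distance to any other): A:5, B:5, C:4, D:5, E:3, F:4, G:3, H:3, I:5, J:4.
The maximum eccentricity is 5, realized for instance by the pair A–D via A – F – G – H – C – D. So the diameter is 5.

5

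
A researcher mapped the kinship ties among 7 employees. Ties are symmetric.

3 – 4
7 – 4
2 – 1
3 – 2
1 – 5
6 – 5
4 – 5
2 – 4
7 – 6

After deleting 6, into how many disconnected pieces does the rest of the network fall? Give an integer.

6's neighbors (5 and 7) remain reachable from one another through other ties, so the rest of the network stays in one piece.

1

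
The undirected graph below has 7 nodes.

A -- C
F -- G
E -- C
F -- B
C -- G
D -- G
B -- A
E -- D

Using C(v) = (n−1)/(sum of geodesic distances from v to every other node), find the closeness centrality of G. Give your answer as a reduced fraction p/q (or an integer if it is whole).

Distances from G: A:2, B:2, C:1, D:1, E:2, F:1. Sum = 9.
n = 7, so closeness = 6/9 = 2/3.

2/3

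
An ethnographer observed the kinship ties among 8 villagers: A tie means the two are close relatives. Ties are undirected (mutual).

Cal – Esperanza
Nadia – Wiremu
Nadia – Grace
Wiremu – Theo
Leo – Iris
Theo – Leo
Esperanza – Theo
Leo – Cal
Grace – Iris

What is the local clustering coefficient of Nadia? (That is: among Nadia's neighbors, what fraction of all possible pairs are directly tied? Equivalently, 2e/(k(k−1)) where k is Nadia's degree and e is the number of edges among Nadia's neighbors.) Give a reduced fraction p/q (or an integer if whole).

Nadia's neighbors: Grace and Wiremu (k = 2).
Possible neighbor pairs: C(2,2) = 1. Edges among them: none → e = 0.
Clustering(Nadia) = 0/1.

0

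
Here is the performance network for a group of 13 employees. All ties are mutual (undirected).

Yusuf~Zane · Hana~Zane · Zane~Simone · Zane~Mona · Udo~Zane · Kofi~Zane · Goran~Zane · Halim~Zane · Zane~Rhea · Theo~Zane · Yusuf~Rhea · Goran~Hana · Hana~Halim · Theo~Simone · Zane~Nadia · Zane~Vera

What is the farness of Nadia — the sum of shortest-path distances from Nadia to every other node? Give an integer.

23

Distances from Nadia: Goran:2, Halim:2, Hana:2, Kofi:2, Mona:2, Rhea:2, Simone:2, Theo:2, Udo:2, Vera:2, Yusuf:2, Zane:1.
Sum = 2 + 2 + 2 + 2 + 2 + 2 + 2 + 2 + 2 + 2 + 2 + 1 = 23.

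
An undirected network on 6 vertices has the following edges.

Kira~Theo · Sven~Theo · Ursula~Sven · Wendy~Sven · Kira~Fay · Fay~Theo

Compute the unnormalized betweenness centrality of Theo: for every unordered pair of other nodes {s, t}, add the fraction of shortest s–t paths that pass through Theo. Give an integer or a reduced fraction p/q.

6

Pairs whose geodesics pass through Theo — Sven–Kira: 1; Sven–Fay: 1; Ursula–Kira: 1; Ursula–Fay: 1; Wendy–Kira: 1; Wendy–Fay: 1.
All other pairs contribute 0.
Summing the contributions gives betweenness(Theo) = 6.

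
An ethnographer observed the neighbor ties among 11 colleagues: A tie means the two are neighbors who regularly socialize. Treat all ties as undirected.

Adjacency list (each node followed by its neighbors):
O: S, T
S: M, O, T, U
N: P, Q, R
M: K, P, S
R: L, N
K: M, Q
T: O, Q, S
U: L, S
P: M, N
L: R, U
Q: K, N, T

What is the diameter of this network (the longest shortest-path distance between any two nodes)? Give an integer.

4

Eccentricity of each node (its greatest distance to any other): K:4, L:4, M:3, N:3, O:4, P:3, Q:3, R:4, S:3, T:3, U:3.
The maximum eccentricity is 4, realized for instance by the pair L–K via L – U – S – M – K. So the diameter is 4.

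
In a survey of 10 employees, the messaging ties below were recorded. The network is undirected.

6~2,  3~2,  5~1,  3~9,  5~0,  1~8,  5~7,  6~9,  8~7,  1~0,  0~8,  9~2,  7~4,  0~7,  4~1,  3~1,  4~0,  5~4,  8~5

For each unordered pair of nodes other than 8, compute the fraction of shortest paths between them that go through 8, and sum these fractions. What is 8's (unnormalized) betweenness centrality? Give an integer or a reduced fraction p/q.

Pairs whose geodesics pass through 8 — 1–7: 1/4; 7–6: 2/8; 7–9: 1/4; 7–2: 1/4; 7–3: 1/4.
All other pairs contribute 0.
Summing the contributions gives betweenness(8) = 5/4.

5/4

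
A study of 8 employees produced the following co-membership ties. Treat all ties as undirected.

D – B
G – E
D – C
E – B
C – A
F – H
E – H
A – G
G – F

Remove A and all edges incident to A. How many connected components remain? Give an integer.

1

A's neighbors (C and G) remain reachable from one another through other ties, so the rest of the network stays in one piece.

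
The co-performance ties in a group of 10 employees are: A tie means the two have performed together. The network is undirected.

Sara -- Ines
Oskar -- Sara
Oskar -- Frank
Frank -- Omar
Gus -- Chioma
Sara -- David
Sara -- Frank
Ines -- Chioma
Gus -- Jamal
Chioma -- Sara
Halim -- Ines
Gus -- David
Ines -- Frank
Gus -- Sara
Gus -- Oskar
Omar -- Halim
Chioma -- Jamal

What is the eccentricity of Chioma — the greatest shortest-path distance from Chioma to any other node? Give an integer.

Distances from Chioma: David:2, Frank:2, Gus:1, Halim:2, Ines:1, Jamal:1, Omar:3, Oskar:2, Sara:1.
The largest is 3 (to Omar), so the eccentricity of Chioma is 3.

3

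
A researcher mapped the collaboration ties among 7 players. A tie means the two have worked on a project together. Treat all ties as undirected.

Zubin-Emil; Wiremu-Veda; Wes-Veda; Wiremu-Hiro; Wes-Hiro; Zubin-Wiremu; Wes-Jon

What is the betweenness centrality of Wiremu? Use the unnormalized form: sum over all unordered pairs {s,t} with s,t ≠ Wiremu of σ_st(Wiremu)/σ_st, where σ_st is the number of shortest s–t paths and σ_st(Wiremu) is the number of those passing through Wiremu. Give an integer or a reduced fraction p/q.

17/2

Pairs whose geodesics pass through Wiremu — Zubin–Jon: 2/2; Zubin–Wes: 2/2; Zubin–Hiro: 1; Zubin–Veda: 1; Jon–Emil: 2/2; Wes–Emil: 2/2; Hiro–Veda: 1/2; Hiro–Emil: 1; Veda–Emil: 1.
All other pairs contribute 0.
Summing the contributions gives betweenness(Wiremu) = 17/2.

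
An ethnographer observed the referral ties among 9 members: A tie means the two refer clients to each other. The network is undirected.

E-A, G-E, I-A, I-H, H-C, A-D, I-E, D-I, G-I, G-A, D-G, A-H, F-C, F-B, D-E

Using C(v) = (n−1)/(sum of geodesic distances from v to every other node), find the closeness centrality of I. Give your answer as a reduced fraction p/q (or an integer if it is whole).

Distances from I: A:1, B:4, C:2, D:1, E:1, F:3, G:1, H:1. Sum = 14.
n = 9, so closeness = 8/14 = 4/7.

4/7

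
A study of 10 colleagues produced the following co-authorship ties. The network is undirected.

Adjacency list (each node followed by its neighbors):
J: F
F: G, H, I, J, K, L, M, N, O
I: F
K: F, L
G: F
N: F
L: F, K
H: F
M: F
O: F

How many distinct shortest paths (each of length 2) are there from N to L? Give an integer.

The shortest distance is 2, and the only length-2 path is N–F–L. So there is exactly 1 shortest path.

1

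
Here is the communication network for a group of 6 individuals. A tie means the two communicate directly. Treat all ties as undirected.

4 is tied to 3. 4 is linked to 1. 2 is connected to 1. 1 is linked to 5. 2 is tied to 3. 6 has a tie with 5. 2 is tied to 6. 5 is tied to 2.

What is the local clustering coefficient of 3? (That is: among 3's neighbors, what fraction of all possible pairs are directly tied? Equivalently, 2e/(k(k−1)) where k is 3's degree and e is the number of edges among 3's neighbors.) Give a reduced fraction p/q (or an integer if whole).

3's neighbors: 2 and 4 (k = 2).
Possible neighbor pairs: C(2,2) = 1. Edges among them: none → e = 0.
Clustering(3) = 0/1.

0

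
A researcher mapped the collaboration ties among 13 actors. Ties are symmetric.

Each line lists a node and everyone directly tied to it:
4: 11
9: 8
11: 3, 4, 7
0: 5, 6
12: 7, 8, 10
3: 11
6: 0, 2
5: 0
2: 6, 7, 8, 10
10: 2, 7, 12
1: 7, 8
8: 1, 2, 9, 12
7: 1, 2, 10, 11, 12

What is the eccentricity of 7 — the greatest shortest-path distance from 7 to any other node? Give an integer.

4

Distances from 7: 0:3, 1:1, 2:1, 3:2, 4:2, 5:4, 6:2, 8:2, 9:3, 10:1, 11:1, 12:1.
The largest is 4 (to 5), so the eccentricity of 7 is 4.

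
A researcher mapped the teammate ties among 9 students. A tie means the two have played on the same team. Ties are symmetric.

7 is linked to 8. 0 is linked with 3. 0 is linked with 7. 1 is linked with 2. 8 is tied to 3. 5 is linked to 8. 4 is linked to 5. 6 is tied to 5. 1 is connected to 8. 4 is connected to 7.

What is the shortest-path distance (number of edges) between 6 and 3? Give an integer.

3

One shortest route is 6 – 5 – 8 – 3, which uses 3 edges, and at distance 2 from 6 we only reach {4, 8}, which does not include 3. So d(6,3) = 3.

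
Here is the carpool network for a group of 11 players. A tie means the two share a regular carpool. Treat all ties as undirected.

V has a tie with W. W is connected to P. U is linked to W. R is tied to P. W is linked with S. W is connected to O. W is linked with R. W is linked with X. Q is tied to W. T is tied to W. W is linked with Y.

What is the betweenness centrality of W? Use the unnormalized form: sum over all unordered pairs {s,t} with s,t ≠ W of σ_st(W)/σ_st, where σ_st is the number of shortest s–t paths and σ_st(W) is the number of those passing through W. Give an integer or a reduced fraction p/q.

Pairs whose geodesics pass through W — U–S: 1; U–O: 1; U–Y: 1; U–R: 1; U–V: 1; U–X: 1; U–Q: 1; U–T: 1; U–P: 1; S–O: 1; S–Y: 1; S–R: 1; S–V: 1; S–X: 1 … (+30 more pairs).
All other pairs contribute 0.
Summing the contributions gives betweenness(W) = 44.

44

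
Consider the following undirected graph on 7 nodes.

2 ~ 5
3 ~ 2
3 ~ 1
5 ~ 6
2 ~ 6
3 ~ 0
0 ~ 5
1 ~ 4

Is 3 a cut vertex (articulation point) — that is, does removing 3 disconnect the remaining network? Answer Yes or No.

Yes

Removing 3 leaves {0, 2, 5, and 6} with no path to {1 and 4}, so the network splits into 2 components. 3 is a cut vertex.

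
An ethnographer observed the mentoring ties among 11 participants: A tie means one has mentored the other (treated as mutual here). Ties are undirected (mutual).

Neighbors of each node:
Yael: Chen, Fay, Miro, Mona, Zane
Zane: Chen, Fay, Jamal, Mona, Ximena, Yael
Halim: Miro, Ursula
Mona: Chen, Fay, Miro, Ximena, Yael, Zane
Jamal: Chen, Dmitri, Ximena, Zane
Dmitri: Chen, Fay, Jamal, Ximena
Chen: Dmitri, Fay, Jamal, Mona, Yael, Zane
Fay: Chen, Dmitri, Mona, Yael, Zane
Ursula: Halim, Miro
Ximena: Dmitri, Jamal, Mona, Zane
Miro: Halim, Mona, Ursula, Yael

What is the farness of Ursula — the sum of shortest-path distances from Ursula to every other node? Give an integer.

26

Distances from Ursula: Chen:3, Dmitri:4, Fay:3, Halim:1, Jamal:4, Miro:1, Mona:2, Ximena:3, Yael:2, Zane:3.
Sum = 3 + 4 + 3 + 1 + 4 + 1 + 2 + 3 + 2 + 3 = 26.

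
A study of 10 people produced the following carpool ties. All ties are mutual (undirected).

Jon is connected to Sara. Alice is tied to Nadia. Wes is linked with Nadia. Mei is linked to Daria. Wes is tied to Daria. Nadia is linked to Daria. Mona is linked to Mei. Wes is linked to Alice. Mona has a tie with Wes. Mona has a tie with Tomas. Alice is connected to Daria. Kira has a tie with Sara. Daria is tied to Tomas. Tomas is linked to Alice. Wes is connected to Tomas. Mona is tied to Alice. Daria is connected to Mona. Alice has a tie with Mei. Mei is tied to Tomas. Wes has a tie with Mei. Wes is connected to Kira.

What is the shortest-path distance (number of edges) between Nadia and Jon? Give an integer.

One shortest route is Nadia – Wes – Kira – Sara – Jon, which uses 4 edges, and at distance 3 from Nadia we only reach {Sara}, which does not include Jon. So d(Nadia,Jon) = 4.

4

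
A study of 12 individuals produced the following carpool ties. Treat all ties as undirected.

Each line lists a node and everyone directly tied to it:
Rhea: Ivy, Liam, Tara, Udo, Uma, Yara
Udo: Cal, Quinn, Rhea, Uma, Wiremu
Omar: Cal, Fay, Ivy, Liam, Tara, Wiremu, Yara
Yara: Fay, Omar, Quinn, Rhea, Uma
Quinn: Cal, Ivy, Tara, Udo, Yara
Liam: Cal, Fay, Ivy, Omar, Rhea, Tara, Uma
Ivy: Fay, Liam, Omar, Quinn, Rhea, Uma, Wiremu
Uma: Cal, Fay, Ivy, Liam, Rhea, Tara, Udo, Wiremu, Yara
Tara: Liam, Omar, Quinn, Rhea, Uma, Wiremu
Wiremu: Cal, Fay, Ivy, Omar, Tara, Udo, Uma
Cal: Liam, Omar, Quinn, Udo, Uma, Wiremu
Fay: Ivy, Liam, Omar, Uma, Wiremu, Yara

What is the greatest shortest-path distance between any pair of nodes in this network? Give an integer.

2

Eccentricity of each node (its greatest distance to any other): Cal:2, Fay:2, Ivy:2, Liam:2, Omar:2, Quinn:2, Rhea:2, Tara:2, Udo:2, Uma:2, Wiremu:2, Yara:2.
The maximum eccentricity is 2, realized for instance by the pair Liam–Quinn via Liam – Cal – Quinn. So the diameter is 2.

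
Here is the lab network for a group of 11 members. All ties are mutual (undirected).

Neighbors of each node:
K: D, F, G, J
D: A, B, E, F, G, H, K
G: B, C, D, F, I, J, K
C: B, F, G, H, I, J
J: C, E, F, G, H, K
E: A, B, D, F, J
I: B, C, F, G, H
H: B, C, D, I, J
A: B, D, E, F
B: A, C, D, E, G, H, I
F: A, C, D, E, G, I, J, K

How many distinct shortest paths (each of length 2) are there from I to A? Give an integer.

2

The shortest distance is 2. The length-2 paths are: I–B–A; I–F–A.
That gives 2 distinct shortest paths.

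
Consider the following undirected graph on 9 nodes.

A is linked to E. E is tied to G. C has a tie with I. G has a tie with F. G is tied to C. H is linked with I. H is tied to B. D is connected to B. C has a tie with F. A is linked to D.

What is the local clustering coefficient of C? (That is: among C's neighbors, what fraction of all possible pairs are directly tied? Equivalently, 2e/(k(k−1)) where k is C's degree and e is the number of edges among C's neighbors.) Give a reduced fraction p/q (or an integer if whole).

1/3

C's neighbors: F, G, and I (k = 3).
Possible neighbor pairs: C(3,2) = 3. Edges among them: F–G → e = 1.
Clustering(C) = 1/3.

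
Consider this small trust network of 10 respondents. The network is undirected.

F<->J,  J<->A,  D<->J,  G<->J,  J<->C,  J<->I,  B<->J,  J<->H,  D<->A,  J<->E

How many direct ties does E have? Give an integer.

E is directly tied to J. That is 1 neighbor, so the degree of E is 1.

1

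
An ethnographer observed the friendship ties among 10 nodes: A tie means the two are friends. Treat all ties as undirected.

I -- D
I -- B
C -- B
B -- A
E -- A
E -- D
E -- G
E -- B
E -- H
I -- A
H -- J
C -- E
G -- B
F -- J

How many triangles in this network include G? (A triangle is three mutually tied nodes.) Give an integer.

G's neighbors: B and E.
Neighbor pairs that are themselves tied: G–B–E. Each forms one triangle with G, for 1 in total.

1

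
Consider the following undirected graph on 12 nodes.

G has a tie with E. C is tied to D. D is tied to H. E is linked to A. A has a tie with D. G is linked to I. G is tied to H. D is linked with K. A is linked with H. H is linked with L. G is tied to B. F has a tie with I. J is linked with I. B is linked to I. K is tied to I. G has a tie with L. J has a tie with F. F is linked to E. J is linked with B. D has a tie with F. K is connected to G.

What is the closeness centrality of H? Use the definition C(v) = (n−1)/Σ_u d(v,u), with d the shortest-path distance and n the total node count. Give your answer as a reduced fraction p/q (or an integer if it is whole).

Distances from H: A:1, B:2, C:2, D:1, E:2, F:2, G:1, I:2, J:3, K:2, L:1. Sum = 19.
n = 12, so closeness = 11/19.

11/19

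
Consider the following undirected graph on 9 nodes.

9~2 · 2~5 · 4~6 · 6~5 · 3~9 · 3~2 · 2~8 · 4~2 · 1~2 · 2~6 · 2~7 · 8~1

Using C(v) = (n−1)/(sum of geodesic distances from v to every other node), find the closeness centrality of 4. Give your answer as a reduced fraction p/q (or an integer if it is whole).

4/7

Distances from 4: 1:2, 2:1, 3:2, 5:2, 6:1, 7:2, 8:2, 9:2. Sum = 14.
n = 9, so closeness = 8/14 = 4/7.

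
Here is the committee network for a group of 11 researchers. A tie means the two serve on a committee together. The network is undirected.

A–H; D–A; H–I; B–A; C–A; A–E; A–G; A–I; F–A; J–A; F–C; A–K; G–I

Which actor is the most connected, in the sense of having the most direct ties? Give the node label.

A

Degrees — A:10, B:1, C:2, D:1, E:1, F:2, G:2, H:2, I:3, J:1, K:1.
The maximum is 10, attained only by A.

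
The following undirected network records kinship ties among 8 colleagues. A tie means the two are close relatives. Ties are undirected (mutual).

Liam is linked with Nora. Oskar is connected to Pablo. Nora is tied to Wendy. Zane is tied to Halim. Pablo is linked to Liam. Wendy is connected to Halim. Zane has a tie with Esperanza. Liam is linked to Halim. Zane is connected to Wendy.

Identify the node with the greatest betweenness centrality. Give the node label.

Unnormalized betweenness of each node: Esperanza:0, Halim:15/2, Liam:21/2, Nora:3/2, Oskar:0, Pablo:6, Wendy:5/2, Zane:6.
Liam has the largest value, 21/2, making it the main broker — the node through which the most shortest paths run.

Liam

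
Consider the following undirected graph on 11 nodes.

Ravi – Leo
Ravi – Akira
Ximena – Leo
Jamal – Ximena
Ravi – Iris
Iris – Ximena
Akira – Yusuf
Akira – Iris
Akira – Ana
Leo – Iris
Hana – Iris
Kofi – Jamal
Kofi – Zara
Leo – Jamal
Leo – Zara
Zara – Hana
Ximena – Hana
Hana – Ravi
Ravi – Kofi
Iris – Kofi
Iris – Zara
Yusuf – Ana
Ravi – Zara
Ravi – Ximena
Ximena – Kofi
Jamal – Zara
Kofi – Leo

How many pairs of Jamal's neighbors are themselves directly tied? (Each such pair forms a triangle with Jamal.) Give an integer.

5

Jamal's neighbors: Kofi, Leo, Ximena, and Zara.
Neighbor pairs that are themselves tied: Jamal–Kofi–Leo; Jamal–Kofi–Ximena; Jamal–Kofi–Zara; Jamal–Leo–Ximena; Jamal–Leo–Zara. Each forms one triangle with Jamal, for 5 in total.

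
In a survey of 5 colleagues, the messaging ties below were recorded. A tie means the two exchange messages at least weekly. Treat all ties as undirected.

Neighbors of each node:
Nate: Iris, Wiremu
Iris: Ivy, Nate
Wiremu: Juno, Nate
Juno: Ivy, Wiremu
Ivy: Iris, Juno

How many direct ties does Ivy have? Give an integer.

2

Ivy is directly tied to Iris and Juno. That is 2 neighbors, so the degree of Ivy is 2.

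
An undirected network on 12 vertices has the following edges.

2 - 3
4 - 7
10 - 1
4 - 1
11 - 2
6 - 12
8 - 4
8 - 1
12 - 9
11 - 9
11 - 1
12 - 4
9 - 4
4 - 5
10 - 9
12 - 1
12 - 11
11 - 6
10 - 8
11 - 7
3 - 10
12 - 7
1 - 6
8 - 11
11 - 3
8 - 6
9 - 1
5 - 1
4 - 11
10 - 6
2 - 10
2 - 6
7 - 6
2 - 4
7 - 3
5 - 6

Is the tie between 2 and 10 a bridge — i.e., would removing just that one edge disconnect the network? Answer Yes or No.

Even without that edge, 2 still reaches 10 via 2 – 3 – 10, so the network stays connected. Not a bridge.

No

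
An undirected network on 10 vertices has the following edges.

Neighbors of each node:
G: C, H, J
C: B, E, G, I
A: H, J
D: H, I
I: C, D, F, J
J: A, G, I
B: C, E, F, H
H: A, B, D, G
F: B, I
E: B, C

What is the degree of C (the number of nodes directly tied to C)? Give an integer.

4

C is directly tied to B, E, G, and I. That is 4 neighbors, so the degree of C is 4.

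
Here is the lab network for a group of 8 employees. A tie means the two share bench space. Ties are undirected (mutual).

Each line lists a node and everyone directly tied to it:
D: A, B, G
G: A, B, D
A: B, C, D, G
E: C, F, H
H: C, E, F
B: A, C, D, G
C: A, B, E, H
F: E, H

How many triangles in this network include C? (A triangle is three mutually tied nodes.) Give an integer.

2

C's neighbors: A, B, E, and H.
Neighbor pairs that are themselves tied: C–A–B; C–E–H. Each forms one triangle with C, for 2 in total.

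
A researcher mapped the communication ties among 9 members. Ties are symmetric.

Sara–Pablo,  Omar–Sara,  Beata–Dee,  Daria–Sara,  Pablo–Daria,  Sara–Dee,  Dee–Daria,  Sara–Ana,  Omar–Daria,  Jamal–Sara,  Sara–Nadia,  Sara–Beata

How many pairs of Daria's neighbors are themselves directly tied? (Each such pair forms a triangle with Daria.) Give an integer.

3

Daria's neighbors: Dee, Omar, Pablo, and Sara.
Neighbor pairs that are themselves tied: Daria–Dee–Sara; Daria–Omar–Sara; Daria–Pablo–Sara. Each forms one triangle with Daria, for 3 in total.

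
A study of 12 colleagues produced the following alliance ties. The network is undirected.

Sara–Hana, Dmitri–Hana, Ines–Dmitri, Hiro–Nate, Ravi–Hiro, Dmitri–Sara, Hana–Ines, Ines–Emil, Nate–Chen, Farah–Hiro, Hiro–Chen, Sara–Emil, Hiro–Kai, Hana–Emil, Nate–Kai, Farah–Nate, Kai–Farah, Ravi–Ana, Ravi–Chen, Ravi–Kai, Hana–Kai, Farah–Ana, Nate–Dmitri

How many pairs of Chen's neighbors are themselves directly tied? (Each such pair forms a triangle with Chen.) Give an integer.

2

Chen's neighbors: Hiro, Nate, and Ravi.
Neighbor pairs that are themselves tied: Chen–Hiro–Nate; Chen–Hiro–Ravi. Each forms one triangle with Chen, for 2 in total.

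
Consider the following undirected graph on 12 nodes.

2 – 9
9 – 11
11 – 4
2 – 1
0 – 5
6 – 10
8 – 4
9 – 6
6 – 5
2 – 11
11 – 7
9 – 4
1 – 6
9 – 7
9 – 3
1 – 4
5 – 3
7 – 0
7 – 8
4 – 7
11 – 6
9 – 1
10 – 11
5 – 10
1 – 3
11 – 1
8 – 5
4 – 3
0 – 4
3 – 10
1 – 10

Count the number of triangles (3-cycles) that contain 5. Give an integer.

5's neighbors: 0, 3, 6, 8, and 10.
Neighbor pairs that are themselves tied: 5–3–10; 5–6–10. Each forms one triangle with 5, for 2 in total.

2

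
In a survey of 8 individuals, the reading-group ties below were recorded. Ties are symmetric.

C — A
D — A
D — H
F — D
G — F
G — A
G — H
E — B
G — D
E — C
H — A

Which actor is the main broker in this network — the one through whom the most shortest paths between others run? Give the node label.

A

Unnormalized betweenness of each node: A:12, B:0, C:10, D:5/2, E:6, F:0, G:5/2, H:0.
A has the largest value, 12, making it the main broker — the node through which the most shortest paths run.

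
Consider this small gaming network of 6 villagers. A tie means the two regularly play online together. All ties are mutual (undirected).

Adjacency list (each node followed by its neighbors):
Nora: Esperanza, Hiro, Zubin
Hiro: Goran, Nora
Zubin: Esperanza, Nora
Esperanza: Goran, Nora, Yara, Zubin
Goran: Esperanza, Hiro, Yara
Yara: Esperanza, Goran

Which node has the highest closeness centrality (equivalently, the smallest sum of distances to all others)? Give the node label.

Esperanza

Farness (sum of distances to all others) for each node — Esperanza:6, Goran:7, Hiro:8, Nora:7, Yara:8, Zubin:8.
The smallest farness is 6, for Esperanza, so Esperanza has the highest closeness.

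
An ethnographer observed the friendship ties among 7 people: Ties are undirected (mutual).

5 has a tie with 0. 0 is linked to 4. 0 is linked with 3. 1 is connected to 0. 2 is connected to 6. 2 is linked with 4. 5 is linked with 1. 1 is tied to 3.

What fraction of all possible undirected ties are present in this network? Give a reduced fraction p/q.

There are 8 edges and 7 nodes, so the maximum possible is C(7,2) = 21.
Density = 8/21.

8/21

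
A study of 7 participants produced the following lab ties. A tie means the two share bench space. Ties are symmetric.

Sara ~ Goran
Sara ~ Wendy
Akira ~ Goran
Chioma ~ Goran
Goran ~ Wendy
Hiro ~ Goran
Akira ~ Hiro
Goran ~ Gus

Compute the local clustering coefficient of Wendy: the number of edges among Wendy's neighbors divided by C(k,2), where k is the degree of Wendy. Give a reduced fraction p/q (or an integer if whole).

Wendy's neighbors: Goran and Sara (k = 2).
Possible neighbor pairs: C(2,2) = 1. Edges among them: Goran–Sara → e = 1.
Clustering(Wendy) = 1/1.

1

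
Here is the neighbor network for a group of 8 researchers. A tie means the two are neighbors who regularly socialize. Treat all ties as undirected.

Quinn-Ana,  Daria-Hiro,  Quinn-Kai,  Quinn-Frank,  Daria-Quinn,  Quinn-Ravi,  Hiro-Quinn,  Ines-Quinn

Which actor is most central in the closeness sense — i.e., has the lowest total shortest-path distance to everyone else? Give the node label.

Farness (sum of distances to all others) for each node — Ana:13, Daria:12, Frank:13, Hiro:12, Ines:13, Kai:13, Quinn:7, Ravi:13.
The smallest farness is 7, for Quinn, so Quinn has the highest closeness.

Quinn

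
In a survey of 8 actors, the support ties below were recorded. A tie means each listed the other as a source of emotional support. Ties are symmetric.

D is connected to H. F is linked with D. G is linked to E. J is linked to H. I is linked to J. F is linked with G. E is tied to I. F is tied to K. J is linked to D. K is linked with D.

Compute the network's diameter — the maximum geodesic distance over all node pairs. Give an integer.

Eccentricity of each node (its greatest distance to any other): D:3, E:3, F:3, G:3, H:3, I:3, J:3, K:3.
The maximum eccentricity is 3, realized for instance by the pair K–E via K – F – G – E. So the diameter is 3.

3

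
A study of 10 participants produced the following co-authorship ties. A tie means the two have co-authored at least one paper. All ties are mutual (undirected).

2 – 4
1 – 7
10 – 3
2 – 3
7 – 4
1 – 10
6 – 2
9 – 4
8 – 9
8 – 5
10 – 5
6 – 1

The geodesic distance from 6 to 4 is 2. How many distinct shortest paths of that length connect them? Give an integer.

The shortest distance is 2, and the only length-2 path is 6–2–4. So there is exactly 1 shortest path.

1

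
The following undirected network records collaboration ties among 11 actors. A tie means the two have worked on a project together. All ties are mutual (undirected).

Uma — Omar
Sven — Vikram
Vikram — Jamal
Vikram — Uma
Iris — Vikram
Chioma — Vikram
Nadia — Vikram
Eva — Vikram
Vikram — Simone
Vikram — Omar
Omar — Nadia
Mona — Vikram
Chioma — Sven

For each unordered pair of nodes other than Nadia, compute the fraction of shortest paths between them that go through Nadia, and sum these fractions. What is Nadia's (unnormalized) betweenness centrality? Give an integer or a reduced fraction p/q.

0

No shortest path between any pair of other nodes passes through Nadia.
Summing the contributions gives betweenness(Nadia) = 0.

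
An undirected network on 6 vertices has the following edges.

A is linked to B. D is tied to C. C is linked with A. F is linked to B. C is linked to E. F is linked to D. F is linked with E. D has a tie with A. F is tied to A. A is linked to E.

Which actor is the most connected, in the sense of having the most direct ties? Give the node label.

A

Degrees — A:5, B:2, C:3, D:3, E:3, F:4.
The maximum is 5, attained only by A.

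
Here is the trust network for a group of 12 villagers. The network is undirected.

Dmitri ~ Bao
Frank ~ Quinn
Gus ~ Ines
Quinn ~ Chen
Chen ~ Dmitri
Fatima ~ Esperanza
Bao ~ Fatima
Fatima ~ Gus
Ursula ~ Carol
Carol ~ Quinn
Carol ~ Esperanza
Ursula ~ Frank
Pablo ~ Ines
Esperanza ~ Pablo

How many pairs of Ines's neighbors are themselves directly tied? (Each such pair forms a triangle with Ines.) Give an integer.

0

Ines's neighbors are Gus and Pablo, but none of them are tied to each other, so no triangle contains Ines.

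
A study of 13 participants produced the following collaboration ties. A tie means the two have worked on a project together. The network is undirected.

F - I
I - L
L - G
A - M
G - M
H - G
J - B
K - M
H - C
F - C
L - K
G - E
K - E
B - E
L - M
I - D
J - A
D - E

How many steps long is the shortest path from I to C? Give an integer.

2

One shortest route is I – F – C, which uses 2 edges, and I and C are not directly tied, so nothing shorter exists. So d(I,C) = 2.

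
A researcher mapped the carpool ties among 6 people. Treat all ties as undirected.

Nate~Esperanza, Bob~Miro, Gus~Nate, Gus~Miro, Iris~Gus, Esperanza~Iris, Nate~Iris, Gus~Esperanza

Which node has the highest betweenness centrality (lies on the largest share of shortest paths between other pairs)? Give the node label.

Unnormalized betweenness of each node: Bob:0, Esperanza:0, Gus:6, Iris:0, Miro:4, Nate:0.
Gus has the largest value, 6, making it the main broker — the node through which the most shortest paths run.

Gus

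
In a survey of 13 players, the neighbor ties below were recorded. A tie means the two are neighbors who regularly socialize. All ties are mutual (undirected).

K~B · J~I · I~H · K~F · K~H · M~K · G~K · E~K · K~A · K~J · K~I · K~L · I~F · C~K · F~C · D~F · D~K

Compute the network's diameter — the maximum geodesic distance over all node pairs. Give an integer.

Eccentricity of each node (its greatest distance to any other): A:2, B:2, C:2, D:2, E:2, F:2, G:2, H:2, I:2, J:2, K:1, L:2, M:2.
The maximum eccentricity is 2, realized for instance by the pair G–H via G – K – H. So the diameter is 2.

2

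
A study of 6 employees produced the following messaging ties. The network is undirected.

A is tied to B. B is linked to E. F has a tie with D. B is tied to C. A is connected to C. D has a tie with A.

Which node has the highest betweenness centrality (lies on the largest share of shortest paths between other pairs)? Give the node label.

A

Unnormalized betweenness of each node: A:6, B:4, C:0, D:4, E:0, F:0.
A has the largest value, 6, making it the main broker — the node through which the most shortest paths run.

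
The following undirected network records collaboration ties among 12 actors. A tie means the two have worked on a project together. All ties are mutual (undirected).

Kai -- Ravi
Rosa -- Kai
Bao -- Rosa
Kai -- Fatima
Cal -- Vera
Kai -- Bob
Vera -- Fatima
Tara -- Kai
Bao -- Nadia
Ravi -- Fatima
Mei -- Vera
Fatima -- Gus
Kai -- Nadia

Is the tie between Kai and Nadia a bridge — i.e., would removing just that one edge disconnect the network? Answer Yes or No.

No

Even without that edge, Kai still reaches Nadia via Kai – Rosa – Bao – Nadia, so the network stays connected. Not a bridge.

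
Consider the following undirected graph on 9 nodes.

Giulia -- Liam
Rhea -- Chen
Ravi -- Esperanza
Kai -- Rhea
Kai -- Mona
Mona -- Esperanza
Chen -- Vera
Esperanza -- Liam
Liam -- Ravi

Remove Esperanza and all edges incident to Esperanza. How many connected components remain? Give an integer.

2

Without Esperanza, the remaining ties split the others into: {Chen, Kai, Mona, Rhea, Vera}; {Giulia, Liam, Ravi}.
That's 2 separate components.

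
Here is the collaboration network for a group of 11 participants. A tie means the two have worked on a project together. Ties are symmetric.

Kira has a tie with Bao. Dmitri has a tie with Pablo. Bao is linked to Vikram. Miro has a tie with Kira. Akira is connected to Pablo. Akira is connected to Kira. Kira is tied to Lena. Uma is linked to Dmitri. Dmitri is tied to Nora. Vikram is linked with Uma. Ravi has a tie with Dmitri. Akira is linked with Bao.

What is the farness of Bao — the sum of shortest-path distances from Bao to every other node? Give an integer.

Distances from Bao: Akira:1, Dmitri:3, Kira:1, Lena:2, Miro:2, Nora:4, Pablo:2, Ravi:4, Uma:2, Vikram:1.
Sum = 1 + 3 + 1 + 2 + 2 + 4 + 2 + 4 + 2 + 1 = 22.

22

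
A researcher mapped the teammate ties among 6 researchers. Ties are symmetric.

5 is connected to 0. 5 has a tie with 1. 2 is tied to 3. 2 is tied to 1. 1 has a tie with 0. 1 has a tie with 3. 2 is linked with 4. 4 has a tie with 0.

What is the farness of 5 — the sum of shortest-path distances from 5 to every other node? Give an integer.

8

Distances from 5: 0:1, 1:1, 2:2, 3:2, 4:2.
Sum = 1 + 1 + 2 + 2 + 2 = 8.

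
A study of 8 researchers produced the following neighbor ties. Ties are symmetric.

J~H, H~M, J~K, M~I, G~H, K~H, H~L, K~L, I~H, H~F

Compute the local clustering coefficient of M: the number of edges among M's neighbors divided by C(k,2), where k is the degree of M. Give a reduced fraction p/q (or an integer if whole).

M's neighbors: H and I (k = 2).
Possible neighbor pairs: C(2,2) = 1. Edges among them: H–I → e = 1.
Clustering(M) = 1/1.

1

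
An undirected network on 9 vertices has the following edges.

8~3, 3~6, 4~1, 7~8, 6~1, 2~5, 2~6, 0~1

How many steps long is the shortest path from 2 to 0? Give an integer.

3

One shortest route is 2 – 6 – 1 – 0, which uses 3 edges, and at distance 2 from 2 we only reach {1, 3}, which does not include 0. So d(2,0) = 3.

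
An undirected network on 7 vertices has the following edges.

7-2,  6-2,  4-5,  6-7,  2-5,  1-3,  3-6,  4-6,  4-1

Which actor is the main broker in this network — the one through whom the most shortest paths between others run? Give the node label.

Unnormalized betweenness of each node: 1:5/6, 2:11/6, 3:4/3, 4:23/6, 5:5/6, 6:19/3, 7:0.
6 has the largest value, 19/3, making it the main broker — the node through which the most shortest paths run.

6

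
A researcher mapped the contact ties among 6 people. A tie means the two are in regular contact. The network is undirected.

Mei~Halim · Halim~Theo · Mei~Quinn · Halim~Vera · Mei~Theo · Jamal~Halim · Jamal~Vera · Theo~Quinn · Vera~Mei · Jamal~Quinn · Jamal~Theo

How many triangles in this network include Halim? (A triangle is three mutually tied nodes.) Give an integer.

Halim's neighbors: Jamal, Mei, Theo, and Vera.
Neighbor pairs that are themselves tied: Halim–Jamal–Theo; Halim–Jamal–Vera; Halim–Mei–Theo; Halim–Mei–Vera. Each forms one triangle with Halim, for 4 in total.

4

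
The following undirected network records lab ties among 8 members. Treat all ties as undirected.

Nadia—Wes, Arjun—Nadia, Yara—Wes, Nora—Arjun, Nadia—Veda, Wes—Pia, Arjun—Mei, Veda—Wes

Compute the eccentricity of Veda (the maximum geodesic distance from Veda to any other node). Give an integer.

Distances from Veda: Arjun:2, Mei:3, Nadia:1, Nora:3, Pia:2, Wes:1, Yara:2.
The largest is 3 (to Mei and Nora), so the eccentricity of Veda is 3.

3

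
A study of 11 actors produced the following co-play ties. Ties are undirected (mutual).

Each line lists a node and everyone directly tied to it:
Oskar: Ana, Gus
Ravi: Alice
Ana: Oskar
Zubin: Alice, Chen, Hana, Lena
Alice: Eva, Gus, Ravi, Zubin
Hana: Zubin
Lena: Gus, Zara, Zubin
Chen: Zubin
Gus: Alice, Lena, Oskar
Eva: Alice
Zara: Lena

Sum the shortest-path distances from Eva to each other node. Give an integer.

Distances from Eva: Alice:1, Ana:4, Chen:3, Gus:2, Hana:3, Lena:3, Oskar:3, Ravi:2, Zara:4, Zubin:2.
Sum = 1 + 4 + 3 + 2 + 3 + 3 + 3 + 2 + 4 + 2 = 27.

27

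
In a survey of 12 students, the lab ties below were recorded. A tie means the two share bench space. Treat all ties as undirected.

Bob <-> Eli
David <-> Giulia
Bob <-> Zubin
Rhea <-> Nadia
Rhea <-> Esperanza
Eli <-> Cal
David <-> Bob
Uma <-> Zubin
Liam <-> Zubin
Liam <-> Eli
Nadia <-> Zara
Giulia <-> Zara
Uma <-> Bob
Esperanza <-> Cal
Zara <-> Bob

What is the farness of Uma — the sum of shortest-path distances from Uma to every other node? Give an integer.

Distances from Uma: Bob:1, Cal:3, David:2, Eli:2, Esperanza:4, Giulia:3, Liam:2, Nadia:3, Rhea:4, Zara:2, Zubin:1.
Sum = 1 + 3 + 2 + 2 + 4 + 3 + 2 + 3 + 4 + 2 + 1 = 27.

27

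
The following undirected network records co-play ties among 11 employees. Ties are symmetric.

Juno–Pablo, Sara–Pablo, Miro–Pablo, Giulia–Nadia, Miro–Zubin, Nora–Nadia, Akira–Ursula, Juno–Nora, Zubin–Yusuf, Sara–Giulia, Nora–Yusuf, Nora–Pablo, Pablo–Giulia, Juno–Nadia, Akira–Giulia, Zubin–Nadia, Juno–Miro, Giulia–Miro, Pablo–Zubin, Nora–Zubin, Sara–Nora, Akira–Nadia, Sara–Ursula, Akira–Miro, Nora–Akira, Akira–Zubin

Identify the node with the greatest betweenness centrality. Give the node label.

Nora

Unnormalized betweenness of each node: Akira:391/60, Giulia:25/12, Juno:3/4, Miro:209/120, Nadia:28/15, Nora:479/60, Pablo:197/60, Sara:373/120, Ursula:1/3, Yusuf:0, Zubin:13/3.
Nora has the largest value, 479/60, making it the main broker — the node through which the most shortest paths run.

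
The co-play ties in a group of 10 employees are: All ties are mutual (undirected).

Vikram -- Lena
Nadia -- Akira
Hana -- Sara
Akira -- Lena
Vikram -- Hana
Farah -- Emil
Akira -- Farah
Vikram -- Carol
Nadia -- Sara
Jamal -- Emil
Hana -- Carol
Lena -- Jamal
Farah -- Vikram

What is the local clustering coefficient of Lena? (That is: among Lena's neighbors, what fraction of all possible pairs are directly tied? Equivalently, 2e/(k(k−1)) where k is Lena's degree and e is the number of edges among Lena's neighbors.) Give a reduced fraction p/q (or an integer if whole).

Lena's neighbors: Akira, Jamal, and Vikram (k = 3).
Possible neighbor pairs: C(3,2) = 3. Edges among them: none → e = 0.
Clustering(Lena) = 0/3 = 0.

0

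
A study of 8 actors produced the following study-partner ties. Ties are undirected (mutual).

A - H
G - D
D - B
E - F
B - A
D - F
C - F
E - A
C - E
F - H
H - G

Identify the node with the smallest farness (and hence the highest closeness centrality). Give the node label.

Farness (sum of distances to all others) for each node — A:11, B:13, C:14, D:11, E:12, F:10, G:14, H:11.
The smallest farness is 10, for F, so F has the highest closeness.

F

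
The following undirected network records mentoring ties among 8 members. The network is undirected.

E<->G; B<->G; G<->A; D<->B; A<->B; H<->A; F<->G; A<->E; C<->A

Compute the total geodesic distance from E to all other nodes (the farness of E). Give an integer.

Distances from E: A:1, B:2, C:2, D:3, F:2, G:1, H:2.
Sum = 1 + 2 + 2 + 3 + 2 + 1 + 2 = 13.

13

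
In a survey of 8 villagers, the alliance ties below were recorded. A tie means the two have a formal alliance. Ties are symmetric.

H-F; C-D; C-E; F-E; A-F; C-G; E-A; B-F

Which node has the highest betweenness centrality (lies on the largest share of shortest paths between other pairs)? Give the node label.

Unnormalized betweenness of each node: A:0, B:0, C:11, D:0, E:12, F:11, G:0, H:0.
E has the largest value, 12, making it the main broker — the node through which the most shortest paths run.

E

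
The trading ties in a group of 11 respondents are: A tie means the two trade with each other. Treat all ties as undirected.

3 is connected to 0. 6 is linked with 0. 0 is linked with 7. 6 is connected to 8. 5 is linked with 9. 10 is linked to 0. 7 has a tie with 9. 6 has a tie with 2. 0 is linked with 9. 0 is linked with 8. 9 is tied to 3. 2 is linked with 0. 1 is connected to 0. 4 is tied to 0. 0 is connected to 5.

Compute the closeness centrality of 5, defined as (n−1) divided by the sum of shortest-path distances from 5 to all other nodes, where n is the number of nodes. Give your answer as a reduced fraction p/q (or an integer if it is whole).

5/9

Distances from 5: 0:1, 1:2, 2:2, 3:2, 4:2, 6:2, 7:2, 8:2, 9:1, 10:2. Sum = 18.
n = 11, so closeness = 10/18 = 5/9.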